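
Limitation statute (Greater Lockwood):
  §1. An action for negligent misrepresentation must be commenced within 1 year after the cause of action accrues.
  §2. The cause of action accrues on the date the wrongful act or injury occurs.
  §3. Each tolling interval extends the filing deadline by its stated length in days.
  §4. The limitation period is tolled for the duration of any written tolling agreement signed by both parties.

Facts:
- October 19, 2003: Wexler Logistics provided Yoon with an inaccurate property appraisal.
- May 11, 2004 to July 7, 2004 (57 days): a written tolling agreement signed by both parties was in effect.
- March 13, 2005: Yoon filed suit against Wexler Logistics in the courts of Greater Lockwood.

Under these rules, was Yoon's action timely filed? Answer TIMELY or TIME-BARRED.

The cause of action accrued on October 19, 2003, the date of the act.
1 year from October 19, 2003 is October 19, 2004.
The period was tolled for 57 days by the written tolling agreement (May 11, 2004 to July 7, 2004), pushing the deadline to December 15, 2004.
The March 13, 2005 filing falls after the December 15, 2004 deadline; the claim is time-barred.

TIME-BARRED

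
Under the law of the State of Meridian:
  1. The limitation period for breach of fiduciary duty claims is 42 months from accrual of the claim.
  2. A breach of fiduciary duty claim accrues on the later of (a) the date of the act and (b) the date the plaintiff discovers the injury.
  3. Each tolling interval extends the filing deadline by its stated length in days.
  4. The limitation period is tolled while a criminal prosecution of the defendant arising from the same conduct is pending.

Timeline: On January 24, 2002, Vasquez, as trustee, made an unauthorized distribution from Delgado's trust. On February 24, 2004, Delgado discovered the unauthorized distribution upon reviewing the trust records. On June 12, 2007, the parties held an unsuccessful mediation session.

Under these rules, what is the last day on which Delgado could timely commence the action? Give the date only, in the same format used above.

Because discovery on February 24, 2004 post-dates the January 24, 2002 act, accrual under the later-of rule falls on February 24, 2004.
42 months from February 24, 2004 is August 24, 2007.
The other events in the timeline have no effect on the limitation period under the stated rules.

August 24, 2007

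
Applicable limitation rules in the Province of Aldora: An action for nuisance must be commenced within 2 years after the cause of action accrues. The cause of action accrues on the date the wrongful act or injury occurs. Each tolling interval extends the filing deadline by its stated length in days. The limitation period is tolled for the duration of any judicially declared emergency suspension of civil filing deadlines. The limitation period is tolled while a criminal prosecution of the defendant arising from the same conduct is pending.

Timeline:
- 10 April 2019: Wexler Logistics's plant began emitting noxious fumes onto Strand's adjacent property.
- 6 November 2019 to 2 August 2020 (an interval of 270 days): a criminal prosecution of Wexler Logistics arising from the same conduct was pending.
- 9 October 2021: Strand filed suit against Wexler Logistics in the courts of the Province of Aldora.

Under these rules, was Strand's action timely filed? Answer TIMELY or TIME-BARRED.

TIMELY

The claim accrued on 10 April 2019, when the wrongful act occurred.
The untolled deadline — 2 years after 10 April 2019 — is 10 April 2021.
Because the pending criminal prosecution ran from 6 November 2019 to 2 August 2020, the deadline is extended by 270 days to 5 January 2022.
Strand filed on 9 October 2021, before the 5 January 2022 deadline, so the action is timely.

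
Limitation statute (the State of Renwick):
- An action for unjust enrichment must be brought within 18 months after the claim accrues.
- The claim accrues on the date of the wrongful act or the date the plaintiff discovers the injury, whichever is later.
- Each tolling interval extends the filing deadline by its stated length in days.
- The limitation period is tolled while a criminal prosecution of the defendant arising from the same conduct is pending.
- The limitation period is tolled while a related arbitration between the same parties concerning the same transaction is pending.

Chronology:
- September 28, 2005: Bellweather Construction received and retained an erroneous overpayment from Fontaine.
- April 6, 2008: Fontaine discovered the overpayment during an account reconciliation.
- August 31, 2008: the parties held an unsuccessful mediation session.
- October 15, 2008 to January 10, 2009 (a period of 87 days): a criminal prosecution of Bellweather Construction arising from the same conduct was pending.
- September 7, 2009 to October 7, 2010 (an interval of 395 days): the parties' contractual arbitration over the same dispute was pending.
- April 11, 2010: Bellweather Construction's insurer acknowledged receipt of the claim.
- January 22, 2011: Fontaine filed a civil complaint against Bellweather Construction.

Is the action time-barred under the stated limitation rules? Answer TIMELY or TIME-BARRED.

TIMELY

Taking the later of the act (September 28, 2005) and discovery (April 6, 2008), the claim accrued on April 6, 2008.
The untolled deadline — 18 months after April 6, 2008 — is October 6, 2009.
The period was tolled for 87 days by the pending criminal prosecution (October 15, 2008 to January 10, 2009), pushing the deadline to January 1, 2010.
The pending related arbitration from September 7, 2009 to October 7, 2010 tolled the period for 395 days, extending the deadline to January 31, 2011.
Nothing else in the chronology tolls or restarts the period.
Filing on January 22, 2011 beat the January 31, 2011 deadline — the action is timely.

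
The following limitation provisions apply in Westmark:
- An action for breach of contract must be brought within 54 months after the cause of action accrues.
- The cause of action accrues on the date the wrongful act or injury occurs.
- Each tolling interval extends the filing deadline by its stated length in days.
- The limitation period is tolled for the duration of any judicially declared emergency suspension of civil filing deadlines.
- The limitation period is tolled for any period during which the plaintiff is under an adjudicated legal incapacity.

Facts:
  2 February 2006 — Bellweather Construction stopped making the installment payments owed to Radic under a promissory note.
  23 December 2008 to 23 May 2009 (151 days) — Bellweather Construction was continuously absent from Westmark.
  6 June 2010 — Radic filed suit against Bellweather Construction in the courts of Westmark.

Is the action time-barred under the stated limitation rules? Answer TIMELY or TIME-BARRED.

TIMELY

The limitation period began to run on 2 February 2006.
54 months from 2 February 2006 is 2 August 2010.
Although the defendant's absence ran from 23 December 2008 to 23 May 2009, the stated rules do not make that a tolling event, so it is disregarded.
The 6 June 2010 filing precedes the 2 August 2010 deadline; the claim is timely.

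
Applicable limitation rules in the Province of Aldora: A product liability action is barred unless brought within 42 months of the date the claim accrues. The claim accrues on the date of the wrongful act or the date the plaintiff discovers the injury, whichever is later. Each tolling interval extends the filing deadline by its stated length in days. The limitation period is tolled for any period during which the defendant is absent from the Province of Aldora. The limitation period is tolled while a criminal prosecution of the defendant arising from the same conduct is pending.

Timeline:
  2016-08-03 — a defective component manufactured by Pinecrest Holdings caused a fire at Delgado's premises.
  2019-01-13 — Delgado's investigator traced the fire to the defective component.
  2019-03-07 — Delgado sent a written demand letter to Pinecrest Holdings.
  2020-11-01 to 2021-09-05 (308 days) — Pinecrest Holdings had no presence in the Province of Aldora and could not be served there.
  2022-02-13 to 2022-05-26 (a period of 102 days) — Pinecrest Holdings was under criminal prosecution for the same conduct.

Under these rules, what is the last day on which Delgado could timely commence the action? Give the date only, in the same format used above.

2023-08-27

Taking the later of the act (2016-08-03) and discovery (2019-01-13), the claim accrued on 2019-01-13.
42 months from 2019-01-13 is 2022-07-13.
The defendant's absence from the jurisdiction from 2020-11-01 to 2021-09-05 tolled the period for 308 days, extending the deadline to 2023-05-17.
Because the pending criminal prosecution ran from 2022-02-13 to 2022-05-26, the deadline is extended by 102 days to 2023-08-27.
None of the other events listed affects the running of the period under the stated rules.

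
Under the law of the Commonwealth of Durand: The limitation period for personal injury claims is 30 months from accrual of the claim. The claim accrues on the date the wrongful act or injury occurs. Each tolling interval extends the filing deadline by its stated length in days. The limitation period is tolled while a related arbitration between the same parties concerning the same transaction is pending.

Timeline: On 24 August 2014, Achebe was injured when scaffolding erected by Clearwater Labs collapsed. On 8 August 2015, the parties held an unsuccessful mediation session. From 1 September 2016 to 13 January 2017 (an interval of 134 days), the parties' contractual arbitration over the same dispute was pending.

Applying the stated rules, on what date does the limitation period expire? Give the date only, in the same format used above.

The claim accrued on 24 August 2014, when the wrongful act occurred.
30 months from 24 August 2014 is 24 February 2017.
The pending related arbitration from 1 September 2016 to 13 January 2017 tolled the period for 134 days, extending the deadline to 8 July 2017.
None of the other events listed affects the running of the period under the stated rules.

8 July 2017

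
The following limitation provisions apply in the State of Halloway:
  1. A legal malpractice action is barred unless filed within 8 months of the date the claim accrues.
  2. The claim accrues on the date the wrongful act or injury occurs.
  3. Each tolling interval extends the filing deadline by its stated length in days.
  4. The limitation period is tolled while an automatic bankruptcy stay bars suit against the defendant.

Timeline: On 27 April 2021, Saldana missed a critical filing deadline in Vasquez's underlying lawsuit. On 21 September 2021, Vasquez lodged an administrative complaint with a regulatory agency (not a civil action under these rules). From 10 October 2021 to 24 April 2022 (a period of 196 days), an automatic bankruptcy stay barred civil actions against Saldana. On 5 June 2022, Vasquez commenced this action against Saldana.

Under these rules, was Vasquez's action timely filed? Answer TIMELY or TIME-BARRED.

TIMELY

The limitation period began to run on 27 April 2021.
8 months from 27 April 2021 is 27 December 2021.
The automatic bankruptcy stay from 10 October 2021 to 24 April 2022 tolled the period for 196 days, extending the deadline to 11 July 2022.
The other events in the timeline have no effect on the limitation period under the stated rules.
The 5 June 2022 filing precedes the 11 July 2022 deadline; the claim is timely.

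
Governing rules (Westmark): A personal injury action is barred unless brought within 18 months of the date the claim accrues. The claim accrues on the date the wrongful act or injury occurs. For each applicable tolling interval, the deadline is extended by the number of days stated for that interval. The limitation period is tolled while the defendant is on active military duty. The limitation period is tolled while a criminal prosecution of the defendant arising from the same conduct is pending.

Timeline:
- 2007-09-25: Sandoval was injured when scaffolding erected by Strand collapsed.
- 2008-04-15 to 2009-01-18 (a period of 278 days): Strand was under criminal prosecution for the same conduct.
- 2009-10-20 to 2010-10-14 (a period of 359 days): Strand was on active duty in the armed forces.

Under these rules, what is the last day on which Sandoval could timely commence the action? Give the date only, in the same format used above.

The claim accrued on 2007-09-25, the date of the act.
Adding the 18 months base period to 2007-09-25 gives a deadline of 2009-03-25, before any tolling.
Because the pending criminal prosecution ran from 2008-04-15 to 2009-01-18, the deadline is extended by 278 days to 2009-12-28.
The defendant's active military service from 2009-10-20 to 2010-10-14 tolled the period for 359 days, extending the deadline to 2010-12-22.

2010-12-22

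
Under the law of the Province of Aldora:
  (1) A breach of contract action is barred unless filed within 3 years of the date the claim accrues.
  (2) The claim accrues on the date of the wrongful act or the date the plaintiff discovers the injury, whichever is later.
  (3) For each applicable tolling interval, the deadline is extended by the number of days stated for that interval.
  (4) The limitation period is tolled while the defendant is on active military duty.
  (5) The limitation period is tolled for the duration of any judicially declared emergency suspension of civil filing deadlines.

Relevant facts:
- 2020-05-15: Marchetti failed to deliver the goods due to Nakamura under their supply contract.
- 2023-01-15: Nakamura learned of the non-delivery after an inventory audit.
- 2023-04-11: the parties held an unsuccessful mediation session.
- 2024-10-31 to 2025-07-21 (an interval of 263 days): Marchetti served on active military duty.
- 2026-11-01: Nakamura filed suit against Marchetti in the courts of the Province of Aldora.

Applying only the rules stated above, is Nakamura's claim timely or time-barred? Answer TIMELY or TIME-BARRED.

TIME-BARRED

Taking the later of the act (2020-05-15) and discovery (2023-01-15), the claim accrued on 2023-01-15.
Adding the 3 years base period to 2023-01-15 gives a deadline of 2026-01-15, before any tolling.
The defendant's active military service from 2024-10-31 to 2025-07-21 tolled the period for 263 days, extending the deadline to 2026-10-05.
Nothing else in the chronology tolls or restarts the period.
Filing on 2026-11-01 missed the 2026-10-05 deadline — the action is time-barred.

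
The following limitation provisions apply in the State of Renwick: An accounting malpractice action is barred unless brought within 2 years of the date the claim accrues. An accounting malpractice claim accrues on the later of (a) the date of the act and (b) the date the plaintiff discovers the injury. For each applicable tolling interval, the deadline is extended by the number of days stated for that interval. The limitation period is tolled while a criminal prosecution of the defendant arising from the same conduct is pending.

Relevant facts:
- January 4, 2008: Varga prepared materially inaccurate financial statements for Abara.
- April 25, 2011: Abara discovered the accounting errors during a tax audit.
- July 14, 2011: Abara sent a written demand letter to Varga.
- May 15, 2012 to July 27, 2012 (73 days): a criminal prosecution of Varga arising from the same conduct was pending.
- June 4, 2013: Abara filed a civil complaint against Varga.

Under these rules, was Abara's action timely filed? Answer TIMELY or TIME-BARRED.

Because discovery on April 25, 2011 post-dates the January 4, 2008 act, accrual under the later-of rule falls on April 25, 2011.
Adding the 2 years base period to April 25, 2011 gives a deadline of April 25, 2013, before any tolling.
Because the pending criminal prosecution ran from May 15, 2012 to July 27, 2012, the deadline is extended by 73 days to July 7, 2013.
The other events in the timeline have no effect on the limitation period under the stated rules.
Filing on June 4, 2013 beat the July 7, 2013 deadline — the action is timely.

TIMELY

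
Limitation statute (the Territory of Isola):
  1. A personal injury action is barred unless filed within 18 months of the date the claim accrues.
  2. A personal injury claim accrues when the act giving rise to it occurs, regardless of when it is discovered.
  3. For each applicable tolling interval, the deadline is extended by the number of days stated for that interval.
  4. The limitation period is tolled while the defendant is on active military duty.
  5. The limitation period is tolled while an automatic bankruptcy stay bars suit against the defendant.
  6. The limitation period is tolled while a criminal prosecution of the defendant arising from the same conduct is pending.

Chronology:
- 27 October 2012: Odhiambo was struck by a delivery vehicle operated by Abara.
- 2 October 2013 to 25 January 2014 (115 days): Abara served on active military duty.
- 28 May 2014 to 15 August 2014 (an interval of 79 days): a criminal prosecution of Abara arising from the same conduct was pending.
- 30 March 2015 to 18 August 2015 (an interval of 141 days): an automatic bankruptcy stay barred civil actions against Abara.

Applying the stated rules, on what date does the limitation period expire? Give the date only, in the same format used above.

7 November 2014

The limitation period began to run on 27 October 2012.
Adding the 18 months base period to 27 October 2012 gives a deadline of 27 April 2014, before any tolling.
The defendant's active military service from 2 October 2013 to 25 January 2014 tolled the period for 115 days, extending the deadline to 20 August 2014.
The period was tolled for 79 days by the pending criminal prosecution (28 May 2014 to 15 August 2014), pushing the deadline to 7 November 2014.
The automatic bankruptcy stay from 30 March 2015 to 18 August 2015 began after the period had already run on 7 November 2014, so it has no tolling effect.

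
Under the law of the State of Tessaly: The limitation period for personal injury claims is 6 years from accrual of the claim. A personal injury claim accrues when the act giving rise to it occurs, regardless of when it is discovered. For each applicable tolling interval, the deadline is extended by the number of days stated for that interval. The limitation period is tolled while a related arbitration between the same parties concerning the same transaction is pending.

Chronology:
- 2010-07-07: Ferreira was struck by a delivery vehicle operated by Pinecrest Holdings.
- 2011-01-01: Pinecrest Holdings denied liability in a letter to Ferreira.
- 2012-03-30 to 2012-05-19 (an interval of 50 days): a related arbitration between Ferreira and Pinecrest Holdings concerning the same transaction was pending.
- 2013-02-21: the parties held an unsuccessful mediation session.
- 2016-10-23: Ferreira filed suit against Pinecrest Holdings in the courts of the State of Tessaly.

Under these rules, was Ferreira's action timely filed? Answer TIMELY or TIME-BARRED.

The limitation period began to run on 2010-07-07.
6 years from 2010-07-07 is 2016-07-07.
The period was tolled for 50 days by the pending related arbitration (2012-03-30 to 2012-05-19), pushing the deadline to 2016-08-26.
None of the other events listed affects the running of the period under the stated rules.
Filing on 2016-10-23 missed the 2016-08-26 deadline — the action is time-barred.

TIME-BARRED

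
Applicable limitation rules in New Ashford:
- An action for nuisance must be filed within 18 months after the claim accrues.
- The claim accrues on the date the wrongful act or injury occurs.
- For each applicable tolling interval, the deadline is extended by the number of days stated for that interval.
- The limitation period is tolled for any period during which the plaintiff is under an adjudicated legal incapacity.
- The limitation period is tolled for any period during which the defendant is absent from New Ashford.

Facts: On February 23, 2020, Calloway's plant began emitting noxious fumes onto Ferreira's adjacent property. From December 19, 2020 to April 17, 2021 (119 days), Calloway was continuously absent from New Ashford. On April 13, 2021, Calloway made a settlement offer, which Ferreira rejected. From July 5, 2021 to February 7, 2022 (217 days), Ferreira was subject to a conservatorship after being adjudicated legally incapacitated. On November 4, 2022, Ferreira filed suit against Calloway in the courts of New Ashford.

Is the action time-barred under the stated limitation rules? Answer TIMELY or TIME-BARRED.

TIME-BARRED

The claim accrued on February 23, 2020, the date of the act.
The untolled deadline — 18 months after February 23, 2020 — is August 23, 2021.
Because the defendant's absence from the jurisdiction ran from December 19, 2020 to April 17, 2021, the deadline is extended by 119 days to December 20, 2021.
Because the plaintiff's legal incapacity ran from July 5, 2021 to February 7, 2022, the deadline is extended by 217 days to July 25, 2022.
The other events in the timeline have no effect on the limitation period under the stated rules.
The November 4, 2022 filing falls after the July 25, 2022 deadline; the claim is time-barred.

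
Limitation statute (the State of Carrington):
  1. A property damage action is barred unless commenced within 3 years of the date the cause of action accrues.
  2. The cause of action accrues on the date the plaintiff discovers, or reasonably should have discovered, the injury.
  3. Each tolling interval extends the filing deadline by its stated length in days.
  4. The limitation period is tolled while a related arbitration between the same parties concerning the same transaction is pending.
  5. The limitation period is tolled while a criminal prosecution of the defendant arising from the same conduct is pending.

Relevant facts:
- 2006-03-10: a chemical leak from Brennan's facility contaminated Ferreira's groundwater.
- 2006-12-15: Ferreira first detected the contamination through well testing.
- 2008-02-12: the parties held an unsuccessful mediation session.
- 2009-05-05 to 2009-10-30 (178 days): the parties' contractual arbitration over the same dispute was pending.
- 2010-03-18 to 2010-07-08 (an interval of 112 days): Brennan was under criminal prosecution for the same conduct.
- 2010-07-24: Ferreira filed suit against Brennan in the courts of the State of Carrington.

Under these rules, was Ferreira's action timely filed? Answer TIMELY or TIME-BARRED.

TIMELY

Under the discovery rule, the claim accrued on 2006-12-15, when Ferreira discovered the injury — not on the 2006-03-10 date of the underlying act.
Adding the 3 years base period to 2006-12-15 gives a deadline of 2009-12-15, before any tolling.
The period was tolled for 178 days by the pending related arbitration (2009-05-05 to 2009-10-30), pushing the deadline to 2010-06-11.
Because the pending criminal prosecution ran from 2010-03-18 to 2010-07-08, the deadline is extended by 112 days to 2010-10-01.
The other events in the timeline have no effect on the limitation period under the stated rules.
Filing on 2010-07-24 beat the 2010-10-01 deadline — the action is timely.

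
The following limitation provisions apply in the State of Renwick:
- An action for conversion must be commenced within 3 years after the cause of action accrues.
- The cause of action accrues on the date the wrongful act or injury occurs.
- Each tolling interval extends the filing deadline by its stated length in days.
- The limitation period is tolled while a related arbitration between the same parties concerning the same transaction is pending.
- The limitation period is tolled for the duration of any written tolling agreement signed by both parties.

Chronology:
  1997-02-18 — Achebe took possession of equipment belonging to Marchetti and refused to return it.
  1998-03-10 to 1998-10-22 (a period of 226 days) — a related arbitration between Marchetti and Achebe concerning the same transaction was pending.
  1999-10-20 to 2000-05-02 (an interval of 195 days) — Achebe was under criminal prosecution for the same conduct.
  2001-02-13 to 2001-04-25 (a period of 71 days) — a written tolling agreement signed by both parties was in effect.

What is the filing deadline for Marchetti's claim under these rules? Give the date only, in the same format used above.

2000-10-01

The cause of action accrued on 1997-02-18, the date of the act.
3 years from 1997-02-18 is 2000-02-18.
Because the pending related arbitration ran from 1998-03-10 to 1998-10-22, the deadline is extended by 226 days to 2000-10-01.
The written tolling agreement starting 2001-02-13 came too late — the period had run on 2000-10-01 — and so does not extend the deadline.
The pending criminal prosecution from 1999-10-20 to 2000-05-02 does not toll the period, because no stated rule makes a criminal prosecution a tolling event.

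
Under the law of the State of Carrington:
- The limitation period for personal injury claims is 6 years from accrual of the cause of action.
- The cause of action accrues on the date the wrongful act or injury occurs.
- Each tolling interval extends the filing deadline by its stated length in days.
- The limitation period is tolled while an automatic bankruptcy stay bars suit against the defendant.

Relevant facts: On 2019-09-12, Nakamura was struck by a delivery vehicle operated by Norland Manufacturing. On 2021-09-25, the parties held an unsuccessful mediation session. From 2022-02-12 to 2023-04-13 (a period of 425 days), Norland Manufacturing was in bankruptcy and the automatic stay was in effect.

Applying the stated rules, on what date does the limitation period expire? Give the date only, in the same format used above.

2026-11-11

The cause of action accrued on 2019-09-12, the date of the act.
Adding the 6 years base period to 2019-09-12 gives a deadline of 2025-09-12, before any tolling.
Because the automatic bankruptcy stay ran from 2022-02-12 to 2023-04-13, the deadline is extended by 425 days to 2026-11-11.
The other events in the timeline have no effect on the limitation period under the stated rules.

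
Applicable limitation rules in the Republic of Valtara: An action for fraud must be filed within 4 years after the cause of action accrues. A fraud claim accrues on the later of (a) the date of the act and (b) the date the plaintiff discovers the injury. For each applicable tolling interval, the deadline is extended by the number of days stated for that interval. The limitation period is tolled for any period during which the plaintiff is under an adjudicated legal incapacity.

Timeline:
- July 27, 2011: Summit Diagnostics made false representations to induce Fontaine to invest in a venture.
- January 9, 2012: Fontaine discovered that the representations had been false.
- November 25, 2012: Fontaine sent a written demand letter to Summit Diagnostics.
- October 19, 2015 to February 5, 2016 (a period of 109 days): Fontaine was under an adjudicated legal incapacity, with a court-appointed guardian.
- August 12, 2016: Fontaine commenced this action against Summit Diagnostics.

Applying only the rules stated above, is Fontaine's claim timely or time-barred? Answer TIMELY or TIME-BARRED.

Taking the later of the act (July 27, 2011) and discovery (January 9, 2012), the claim accrued on January 9, 2012.
The untolled deadline — 4 years after January 9, 2012 — is January 9, 2016.
The period was tolled for 109 days by the plaintiff's legal incapacity (October 19, 2015 to February 5, 2016), pushing the deadline to April 27, 2016.
The other events in the timeline have no effect on the limitation period under the stated rules.
Filing on August 12, 2016 missed the April 27, 2016 deadline — the action is time-barred.

TIME-BARRED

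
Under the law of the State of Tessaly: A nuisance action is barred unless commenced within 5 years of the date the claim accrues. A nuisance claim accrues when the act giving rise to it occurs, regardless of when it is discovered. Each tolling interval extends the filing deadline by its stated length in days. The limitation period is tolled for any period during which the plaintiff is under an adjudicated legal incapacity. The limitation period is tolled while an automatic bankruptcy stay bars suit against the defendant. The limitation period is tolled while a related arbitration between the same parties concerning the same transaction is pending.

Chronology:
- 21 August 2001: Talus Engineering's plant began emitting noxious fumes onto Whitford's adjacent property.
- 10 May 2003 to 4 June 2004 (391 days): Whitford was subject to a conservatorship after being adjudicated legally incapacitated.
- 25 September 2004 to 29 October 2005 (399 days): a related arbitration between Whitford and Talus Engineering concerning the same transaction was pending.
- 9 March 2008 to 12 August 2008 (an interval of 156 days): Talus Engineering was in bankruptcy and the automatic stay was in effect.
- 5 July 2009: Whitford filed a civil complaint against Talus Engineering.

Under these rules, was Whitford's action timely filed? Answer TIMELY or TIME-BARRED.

TIME-BARRED

The claim accrued on 21 August 2001, the date of the act.
5 years from 21 August 2001 is 21 August 2006.
The period was tolled for 391 days by the plaintiff's legal incapacity (10 May 2003 to 4 June 2004), pushing the deadline to 16 September 2007.
The pending related arbitration from 25 September 2004 to 29 October 2005 tolled the period for 399 days, extending the deadline to 19 October 2008.
The automatic bankruptcy stay from 9 March 2008 to 12 August 2008 tolled the period for 156 days, extending the deadline to 24 March 2009.
The 5 July 2009 filing falls after the 24 March 2009 deadline; the claim is time-barred.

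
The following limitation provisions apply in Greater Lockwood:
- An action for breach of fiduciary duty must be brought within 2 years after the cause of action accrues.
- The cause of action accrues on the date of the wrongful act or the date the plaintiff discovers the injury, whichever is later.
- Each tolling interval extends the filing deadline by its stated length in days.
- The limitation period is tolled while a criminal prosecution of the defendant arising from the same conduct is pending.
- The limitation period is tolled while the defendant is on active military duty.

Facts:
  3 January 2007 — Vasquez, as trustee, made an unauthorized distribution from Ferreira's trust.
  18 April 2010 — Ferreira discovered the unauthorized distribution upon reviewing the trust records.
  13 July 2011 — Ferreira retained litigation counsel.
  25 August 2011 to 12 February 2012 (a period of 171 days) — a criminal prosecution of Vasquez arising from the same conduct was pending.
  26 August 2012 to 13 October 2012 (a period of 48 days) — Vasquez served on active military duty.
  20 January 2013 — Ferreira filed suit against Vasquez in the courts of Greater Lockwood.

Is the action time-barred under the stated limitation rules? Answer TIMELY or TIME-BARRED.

TIME-BARRED

Taking the later of the act (3 January 2007) and discovery (18 April 2010), the claim accrued on 18 April 2010.
Adding the 2 years base period to 18 April 2010 gives a deadline of 18 April 2012, before any tolling.
The pending criminal prosecution from 25 August 2011 to 12 February 2012 tolled the period for 171 days, extending the deadline to 6 October 2012.
The period was tolled for 48 days by the defendant's active military service (26 August 2012 to 13 October 2012), pushing the deadline to 23 November 2012.
None of the other events listed affects the running of the period under the stated rules.
Ferreira filed on 20 January 2013, after the 23 November 2012 deadline, so the action is time-barred.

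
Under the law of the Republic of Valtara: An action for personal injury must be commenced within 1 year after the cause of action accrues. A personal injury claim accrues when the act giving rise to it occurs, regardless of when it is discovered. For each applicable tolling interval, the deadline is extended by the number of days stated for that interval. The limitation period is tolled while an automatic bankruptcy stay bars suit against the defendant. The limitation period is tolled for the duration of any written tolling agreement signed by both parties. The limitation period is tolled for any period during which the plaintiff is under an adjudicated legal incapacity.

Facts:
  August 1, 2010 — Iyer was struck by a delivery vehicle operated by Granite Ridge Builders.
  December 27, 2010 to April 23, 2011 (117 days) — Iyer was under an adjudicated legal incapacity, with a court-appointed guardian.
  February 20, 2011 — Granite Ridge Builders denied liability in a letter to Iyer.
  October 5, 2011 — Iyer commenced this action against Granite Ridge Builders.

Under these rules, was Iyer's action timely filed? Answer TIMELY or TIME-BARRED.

The limitation period began to run on August 1, 2010.
1 year from August 1, 2010 is August 1, 2011.
The period was tolled for 117 days by the plaintiff's legal incapacity (December 27, 2010 to April 23, 2011), pushing the deadline to November 26, 2011.
None of the other events listed affects the running of the period under the stated rules.
Iyer filed on October 5, 2011, before the November 26, 2011 deadline, so the action is timely.

TIMELY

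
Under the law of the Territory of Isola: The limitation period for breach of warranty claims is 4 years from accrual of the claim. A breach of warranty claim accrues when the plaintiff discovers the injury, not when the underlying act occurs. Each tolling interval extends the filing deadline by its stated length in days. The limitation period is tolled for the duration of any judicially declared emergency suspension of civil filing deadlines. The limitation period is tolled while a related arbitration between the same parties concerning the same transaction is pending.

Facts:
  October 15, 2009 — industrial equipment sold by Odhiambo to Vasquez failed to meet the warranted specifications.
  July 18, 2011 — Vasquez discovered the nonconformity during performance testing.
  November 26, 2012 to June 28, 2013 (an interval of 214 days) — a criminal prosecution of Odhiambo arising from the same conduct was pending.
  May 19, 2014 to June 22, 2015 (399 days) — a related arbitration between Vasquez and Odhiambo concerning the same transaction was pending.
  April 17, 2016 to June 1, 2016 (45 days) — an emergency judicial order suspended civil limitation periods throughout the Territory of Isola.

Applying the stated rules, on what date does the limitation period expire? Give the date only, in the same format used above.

Under the discovery rule, the claim accrued on July 18, 2011, when Vasquez discovered the injury — not on the October 15, 2009 date of the underlying act.
Adding the 4 years base period to July 18, 2011 gives a deadline of July 18, 2015, before any tolling.
The period was tolled for 399 days by the pending related arbitration (May 19, 2014 to June 22, 2015), pushing the deadline to August 20, 2016.
Because the emergency suspension of filing deadlines ran from April 17, 2016 to June 1, 2016, the deadline is extended by 45 days to October 4, 2016.
No stated provision tolls the period for a criminal prosecution, so the interval from November 26, 2012 to June 28, 2013 has no effect on the deadline.

October 4, 2016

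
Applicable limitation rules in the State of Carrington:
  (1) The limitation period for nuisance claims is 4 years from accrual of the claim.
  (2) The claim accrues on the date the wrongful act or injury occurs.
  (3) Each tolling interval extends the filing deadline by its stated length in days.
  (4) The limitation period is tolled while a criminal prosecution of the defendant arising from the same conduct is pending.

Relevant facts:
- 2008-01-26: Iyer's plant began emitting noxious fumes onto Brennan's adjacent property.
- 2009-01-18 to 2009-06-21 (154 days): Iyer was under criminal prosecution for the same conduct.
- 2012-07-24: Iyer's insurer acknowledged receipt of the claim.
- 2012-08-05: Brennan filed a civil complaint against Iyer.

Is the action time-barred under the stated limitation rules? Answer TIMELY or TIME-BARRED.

The claim accrued on 2008-01-26, when the wrongful act occurred.
4 years from 2008-01-26 is 2012-01-26.
Because the pending criminal prosecution ran from 2009-01-18 to 2009-06-21, the deadline is extended by 154 days to 2012-06-28.
None of the other events listed affects the running of the period under the stated rules.
Brennan filed on 2012-08-05, after the 2012-06-28 deadline, so the action is time-barred.

TIME-BARRED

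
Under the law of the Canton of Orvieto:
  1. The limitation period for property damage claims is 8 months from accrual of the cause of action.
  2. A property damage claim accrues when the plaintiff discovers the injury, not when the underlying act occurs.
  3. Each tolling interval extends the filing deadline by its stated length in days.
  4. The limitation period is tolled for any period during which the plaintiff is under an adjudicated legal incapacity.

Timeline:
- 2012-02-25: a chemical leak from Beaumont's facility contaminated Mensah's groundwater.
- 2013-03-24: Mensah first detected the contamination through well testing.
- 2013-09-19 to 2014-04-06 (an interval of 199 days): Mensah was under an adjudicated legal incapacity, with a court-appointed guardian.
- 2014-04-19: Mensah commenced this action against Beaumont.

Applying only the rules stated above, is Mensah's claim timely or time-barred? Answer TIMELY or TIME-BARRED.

TIMELY

Accrual is tied to discovery, so the period began on 2013-03-24 rather than on 2012-02-25 when the act occurred.
Adding the 8 months base period to 2013-03-24 gives a deadline of 2013-11-24, before any tolling.
Because the plaintiff's legal incapacity ran from 2013-09-19 to 2014-04-06, the deadline is extended by 199 days to 2014-06-11.
Mensah filed on 2014-04-19, before the 2014-06-11 deadline, so the action is timely.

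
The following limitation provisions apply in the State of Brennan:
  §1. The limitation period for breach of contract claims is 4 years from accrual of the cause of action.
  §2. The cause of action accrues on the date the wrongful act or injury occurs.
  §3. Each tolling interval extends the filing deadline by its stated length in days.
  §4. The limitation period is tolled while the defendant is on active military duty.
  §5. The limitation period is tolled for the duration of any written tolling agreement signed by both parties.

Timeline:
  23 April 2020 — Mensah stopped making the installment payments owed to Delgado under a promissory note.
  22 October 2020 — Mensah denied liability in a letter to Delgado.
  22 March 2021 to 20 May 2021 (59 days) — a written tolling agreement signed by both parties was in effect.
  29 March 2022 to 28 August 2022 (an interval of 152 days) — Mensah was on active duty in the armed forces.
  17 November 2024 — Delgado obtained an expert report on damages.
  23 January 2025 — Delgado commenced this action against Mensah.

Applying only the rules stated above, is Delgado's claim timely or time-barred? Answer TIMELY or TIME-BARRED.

The claim accrued on 23 April 2020, when the wrongful act occurred.
Adding the 4 years base period to 23 April 2020 gives a deadline of 23 April 2024, before any tolling.
Because the written tolling agreement ran from 22 March 2021 to 20 May 2021, the deadline is extended by 59 days to 21 June 2024.
Because the defendant's active military service ran from 29 March 2022 to 28 August 2022, the deadline is extended by 152 days to 20 November 2024.
The other events in the timeline have no effect on the limitation period under the stated rules.
Delgado filed on 23 January 2025, after the 20 November 2024 deadline, so the action is time-barred.

TIME-BARRED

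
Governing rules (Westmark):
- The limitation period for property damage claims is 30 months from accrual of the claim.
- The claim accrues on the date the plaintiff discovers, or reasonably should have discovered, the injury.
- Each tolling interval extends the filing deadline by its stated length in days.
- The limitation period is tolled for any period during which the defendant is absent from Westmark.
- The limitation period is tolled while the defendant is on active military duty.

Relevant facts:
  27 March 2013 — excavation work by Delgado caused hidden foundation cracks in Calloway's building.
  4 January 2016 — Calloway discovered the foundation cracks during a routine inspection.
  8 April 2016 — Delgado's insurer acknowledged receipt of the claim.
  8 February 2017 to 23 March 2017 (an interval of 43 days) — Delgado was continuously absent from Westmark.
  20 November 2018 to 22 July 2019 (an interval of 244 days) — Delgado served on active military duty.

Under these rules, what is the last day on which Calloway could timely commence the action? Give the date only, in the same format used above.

Accrual is tied to discovery, so the period began on 4 January 2016 rather than on 27 March 2013 when the act occurred.
30 months from 4 January 2016 is 4 July 2018.
Because the defendant's absence from the jurisdiction ran from 8 February 2017 to 23 March 2017, the deadline is extended by 43 days to 16 August 2018.
By the time the defendant's active military service began on 20 November 2018, the limitation period had already expired on 16 August 2018; that interval cannot revive it.
The other events in the timeline have no effect on the limitation period under the stated rules.

16 August 2018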